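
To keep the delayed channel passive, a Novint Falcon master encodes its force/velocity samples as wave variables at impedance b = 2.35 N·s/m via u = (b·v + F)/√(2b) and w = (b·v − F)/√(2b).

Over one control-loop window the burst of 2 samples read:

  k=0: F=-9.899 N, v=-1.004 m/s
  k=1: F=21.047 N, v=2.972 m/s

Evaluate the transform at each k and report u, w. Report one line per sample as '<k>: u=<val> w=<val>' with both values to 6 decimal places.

0: u=-5.654378 w=3.477758
1: u=12.929828 w=-6.486686

k=0: b·v=2.35×(-1.004)=-2.359400; √(2b)=2.167948; u=(-2.359400+(-9.899))/2.167948=-5.654378, w=(-2.359400−(-9.899))/2.167948=3.477758
k=1: b·v=2.35×2.972=6.984200; √(2b)=2.167948; u=(6.984200+21.047)/2.167948=12.929828, w=(6.984200−21.047)/2.167948=-6.486686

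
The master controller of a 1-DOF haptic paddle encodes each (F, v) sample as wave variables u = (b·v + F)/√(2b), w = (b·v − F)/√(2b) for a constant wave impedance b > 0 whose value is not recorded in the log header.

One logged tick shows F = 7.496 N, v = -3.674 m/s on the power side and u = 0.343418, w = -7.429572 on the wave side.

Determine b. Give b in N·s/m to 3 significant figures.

b = 1.86 N·s/m

u + w = -7.086154;  u + w = √(2b)·v, so √(2b) = -7.086154/(-3.674) = 1.928730.
b = (√(2b))²/2 = 3.719999/2 = 1.860000.
(Check via u − w = 2F/√(2b): u − w = 7.772990, 2F/√(2b) = 7.772991.)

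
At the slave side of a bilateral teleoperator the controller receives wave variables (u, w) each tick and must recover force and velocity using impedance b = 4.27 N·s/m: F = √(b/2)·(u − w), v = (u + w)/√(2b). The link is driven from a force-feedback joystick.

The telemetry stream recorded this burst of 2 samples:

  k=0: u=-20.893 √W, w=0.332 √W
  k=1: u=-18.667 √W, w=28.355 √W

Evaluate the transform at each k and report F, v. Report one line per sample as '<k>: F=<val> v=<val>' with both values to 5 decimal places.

k=0: u−w=-21.22500, u+w=-20.56100; √(b/2)=1.46116, √(2b)=2.92233; F=1.46116×(-21.225)=-31.01320, v=-20.56100/2.92233=-7.03583
k=1: u−w=-47.02200, u+w=9.68800; √(b/2)=1.46116, √(2b)=2.92233; F=1.46116×(-47.022)=-68.70685, v=9.68800/2.92233=3.31517

0: F=-31.01320 v=-7.03583
1: F=-68.70685 v=3.31517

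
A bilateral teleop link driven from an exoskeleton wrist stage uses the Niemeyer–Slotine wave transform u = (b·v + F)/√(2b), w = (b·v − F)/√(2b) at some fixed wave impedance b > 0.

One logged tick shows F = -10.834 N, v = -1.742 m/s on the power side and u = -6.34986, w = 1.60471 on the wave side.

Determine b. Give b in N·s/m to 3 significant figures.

b = 3.71 N·s/m

u + w = -4.7451;  u + w = √(2b)·v, so √(2b) = -4.7451/(-1.742) = 2.7240.
b = (√(2b))²/2 = 7.4200/2 = 3.7100.
(Check via u − w = 2F/√(2b): u − w = -7.9546, 2F/√(2b) = -7.9546.)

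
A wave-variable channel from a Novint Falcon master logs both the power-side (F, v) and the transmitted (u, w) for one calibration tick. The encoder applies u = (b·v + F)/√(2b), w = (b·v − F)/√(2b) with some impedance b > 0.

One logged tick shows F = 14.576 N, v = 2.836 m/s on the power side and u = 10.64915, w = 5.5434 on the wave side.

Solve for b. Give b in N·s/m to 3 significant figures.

b = 16.3 N·s/m

u + w = 16.19255;  u + w = √(2b)·v, so √(2b) = 16.19255/2.836 = 5.70964.
b = (√(2b))²/2 = 32.60003/2 = 16.30002.
(Check via u − w = 2F/√(2b): u − w = 5.10575, 2F/√(2b) = 5.10575.)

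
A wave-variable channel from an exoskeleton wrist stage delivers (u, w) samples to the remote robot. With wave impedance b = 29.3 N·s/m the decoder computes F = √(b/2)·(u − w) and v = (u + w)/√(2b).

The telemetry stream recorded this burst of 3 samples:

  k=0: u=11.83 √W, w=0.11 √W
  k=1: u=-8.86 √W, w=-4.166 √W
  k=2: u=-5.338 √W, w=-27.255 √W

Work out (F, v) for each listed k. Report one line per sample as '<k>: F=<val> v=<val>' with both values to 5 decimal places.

0: F=44.85867 v=1.55975
1: F=-17.96643 v=-1.70162
2: F=83.88802 v=-4.25770

k=0: u−w=11.72000, u+w=11.94000; √(b/2)=3.82753, √(2b)=7.65506; F=3.82753×11.72=44.85867, v=11.94000/7.65506=1.55975
k=1: u−w=-4.69400, u+w=-13.02600; √(b/2)=3.82753, √(2b)=7.65506; F=3.82753×(-4.694)=-17.96643, v=-13.02600/7.65506=-1.70162
k=2: u−w=21.91700, u+w=-32.59300; √(b/2)=3.82753, √(2b)=7.65506; F=3.82753×21.917=83.88802, v=-32.59300/7.65506=-4.25770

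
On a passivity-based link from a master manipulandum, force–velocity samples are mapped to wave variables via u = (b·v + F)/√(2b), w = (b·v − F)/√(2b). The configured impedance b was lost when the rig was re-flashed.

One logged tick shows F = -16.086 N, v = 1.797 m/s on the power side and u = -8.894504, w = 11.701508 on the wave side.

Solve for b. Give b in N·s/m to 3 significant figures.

u + w = 2.807004;  u + w = √(2b)·v, so √(2b) = 2.807004/1.797 = 1.562050.
b = (√(2b))²/2 = 2.440000/2 = 1.220000.
(Check via u − w = 2F/√(2b): u − w = -20.596012, 2F/√(2b) = -20.596011.)

b = 1.22 N·s/m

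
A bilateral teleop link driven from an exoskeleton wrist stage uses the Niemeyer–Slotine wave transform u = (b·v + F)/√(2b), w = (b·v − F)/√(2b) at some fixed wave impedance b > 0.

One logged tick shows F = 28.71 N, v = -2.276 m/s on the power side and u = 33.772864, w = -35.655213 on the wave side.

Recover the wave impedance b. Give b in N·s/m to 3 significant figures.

u + w = -1.882349;  u + w = √(2b)·v, so √(2b) = -1.882349/(-2.276) = 0.827043.
b = (√(2b))²/2 = 0.683999/2 = 0.342000.
(Check via u − w = 2F/√(2b): u − w = 69.428077, 2F/√(2b) = 69.428103.)

b = 0.342 N·s/m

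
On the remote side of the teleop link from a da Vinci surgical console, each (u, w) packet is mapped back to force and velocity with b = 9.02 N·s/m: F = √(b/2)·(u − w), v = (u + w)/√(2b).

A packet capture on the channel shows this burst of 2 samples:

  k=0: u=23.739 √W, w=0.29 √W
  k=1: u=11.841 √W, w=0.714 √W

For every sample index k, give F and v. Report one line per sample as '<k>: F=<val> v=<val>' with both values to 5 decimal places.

0: F=49.79808 v=5.65741
1: F=23.63014 v=2.95596

k=0: u−w=23.44900, u+w=24.02900; √(b/2)=2.12368, √(2b)=4.24735; F=2.12368×23.449=49.79808, v=24.02900/4.24735=5.65741
k=1: u−w=11.12700, u+w=12.55500; √(b/2)=2.12368, √(2b)=4.24735; F=2.12368×11.127=23.63014, v=12.55500/4.24735=2.95596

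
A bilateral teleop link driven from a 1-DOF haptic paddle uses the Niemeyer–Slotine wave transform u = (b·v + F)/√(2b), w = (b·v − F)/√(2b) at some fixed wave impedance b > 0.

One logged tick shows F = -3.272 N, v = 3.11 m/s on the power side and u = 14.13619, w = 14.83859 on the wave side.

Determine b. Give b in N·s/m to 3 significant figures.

u + w = 28.97478;  u + w = √(2b)·v, so √(2b) = 28.97478/3.11 = 9.31665.
b = (√(2b))²/2 = 86.79996/2 = 43.39998.
(Check via u − w = 2F/√(2b): u − w = -0.70240, 2F/√(2b) = -0.70240.)

b = 43.4 N·s/m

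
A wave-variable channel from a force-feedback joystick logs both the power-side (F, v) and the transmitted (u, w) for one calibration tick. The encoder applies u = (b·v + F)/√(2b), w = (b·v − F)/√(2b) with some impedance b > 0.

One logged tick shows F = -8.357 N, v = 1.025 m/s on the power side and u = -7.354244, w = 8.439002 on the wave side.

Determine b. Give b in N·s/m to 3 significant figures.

u + w = 1.084758;  u + w = √(2b)·v, so √(2b) = 1.084758/1.025 = 1.058300.
b = (√(2b))²/2 = 1.120000/2 = 0.560000.
(Check via u − w = 2F/√(2b): u − w = -15.793246, 2F/√(2b) = -15.793246.)

b = 0.56 N·s/m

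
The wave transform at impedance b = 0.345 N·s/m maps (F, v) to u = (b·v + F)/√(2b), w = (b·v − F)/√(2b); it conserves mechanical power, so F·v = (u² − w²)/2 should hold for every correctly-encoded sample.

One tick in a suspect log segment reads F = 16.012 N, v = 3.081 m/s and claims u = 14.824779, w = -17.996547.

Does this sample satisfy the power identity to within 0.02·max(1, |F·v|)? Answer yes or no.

no

F·v = 16.012×3.081 = 49.332972 W.
(u² − w²)/2 = (219.774072 − 323.875704)/2 = -52.050816 W.
|Δ| = 101.383788;  2% of max(1, |F·v|) = 0.986659.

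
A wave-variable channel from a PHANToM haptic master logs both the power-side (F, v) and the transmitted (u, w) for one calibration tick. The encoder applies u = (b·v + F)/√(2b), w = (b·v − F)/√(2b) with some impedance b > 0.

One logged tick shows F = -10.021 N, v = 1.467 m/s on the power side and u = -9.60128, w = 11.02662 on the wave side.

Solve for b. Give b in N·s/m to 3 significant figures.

b = 0.472 N·s/m

u + w = 1.42534;  u + w = √(2b)·v, so √(2b) = 1.42534/1.467 = 0.97160.
b = (√(2b))²/2 = 0.94401/2 = 0.47201.
(Check via u − w = 2F/√(2b): u − w = -20.62790, 2F/√(2b) = -20.62779.)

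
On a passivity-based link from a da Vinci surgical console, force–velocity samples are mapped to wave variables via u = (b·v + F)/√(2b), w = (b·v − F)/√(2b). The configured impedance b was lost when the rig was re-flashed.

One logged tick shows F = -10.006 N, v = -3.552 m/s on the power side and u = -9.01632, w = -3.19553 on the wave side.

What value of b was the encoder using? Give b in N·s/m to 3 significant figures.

b = 5.91 N·s/m

u + w = -12.21185;  u + w = √(2b)·v, so √(2b) = -12.21185/(-3.552) = 3.43802.
b = (√(2b))²/2 = 11.81999/2 = 5.90999.
(Check via u − w = 2F/√(2b): u − w = -5.82079, 2F/√(2b) = -5.82079.)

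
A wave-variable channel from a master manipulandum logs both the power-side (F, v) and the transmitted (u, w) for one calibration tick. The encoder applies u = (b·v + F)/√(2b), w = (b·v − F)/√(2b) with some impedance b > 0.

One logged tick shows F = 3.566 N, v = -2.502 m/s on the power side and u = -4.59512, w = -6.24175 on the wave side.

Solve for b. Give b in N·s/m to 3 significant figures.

b = 9.38 N·s/m

u + w = -10.83687;  u + w = √(2b)·v, so √(2b) = -10.83687/(-2.502) = 4.33128.
b = (√(2b))²/2 = 18.76001/2 = 9.38001.
(Check via u − w = 2F/√(2b): u − w = 1.64663, 2F/√(2b) = 1.64663.)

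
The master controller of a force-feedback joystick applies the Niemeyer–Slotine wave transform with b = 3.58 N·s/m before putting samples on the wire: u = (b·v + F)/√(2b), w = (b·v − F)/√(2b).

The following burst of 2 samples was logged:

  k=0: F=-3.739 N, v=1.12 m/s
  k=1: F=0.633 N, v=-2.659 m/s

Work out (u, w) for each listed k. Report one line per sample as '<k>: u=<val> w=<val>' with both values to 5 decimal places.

k=0: b·v=3.58×1.12=4.00960; √(2b)=2.67582; u=(4.00960+(-3.739))/2.67582=0.10113, w=(4.00960−(-3.739))/2.67582=2.89579
k=1: b·v=3.58×(-2.659)=-9.51922; √(2b)=2.67582; u=(-9.51922+0.633)/2.67582=-3.32094, w=(-9.51922−0.633)/2.67582=-3.79406

0: u=0.10113 w=2.89579
1: u=-3.32094 w=-3.79406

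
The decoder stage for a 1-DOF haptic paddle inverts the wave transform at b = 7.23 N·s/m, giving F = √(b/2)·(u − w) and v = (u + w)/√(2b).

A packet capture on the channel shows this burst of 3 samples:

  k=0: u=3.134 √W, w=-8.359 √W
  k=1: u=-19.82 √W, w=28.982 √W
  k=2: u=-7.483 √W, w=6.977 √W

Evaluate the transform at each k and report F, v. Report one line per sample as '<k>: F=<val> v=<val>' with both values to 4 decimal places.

0: F=21.8518 v=-1.3740
1: F=-92.7880 v=2.4094
2: F=-27.4930 v=-0.1331

k=0: u−w=11.4930, u+w=-5.2250; √(b/2)=1.9013, √(2b)=3.8026; F=1.9013×11.493=21.8518, v=-5.2250/3.8026=-1.3740
k=1: u−w=-48.8020, u+w=9.1620; √(b/2)=1.9013, √(2b)=3.8026; F=1.9013×(-48.802)=-92.7880, v=9.1620/3.8026=2.4094
k=2: u−w=-14.4600, u+w=-0.5060; √(b/2)=1.9013, √(2b)=3.8026; F=1.9013×(-14.46)=-27.4930, v=-0.5060/3.8026=-0.1331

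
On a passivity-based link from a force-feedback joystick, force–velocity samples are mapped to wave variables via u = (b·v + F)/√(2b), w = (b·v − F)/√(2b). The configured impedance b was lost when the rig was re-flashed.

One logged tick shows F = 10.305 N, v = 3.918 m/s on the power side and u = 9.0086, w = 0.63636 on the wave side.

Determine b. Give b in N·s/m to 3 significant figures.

u + w = 9.64496;  u + w = √(2b)·v, so √(2b) = 9.64496/3.918 = 2.46170.
b = (√(2b))²/2 = 6.05999/2 = 3.03000.
(Check via u − w = 2F/√(2b): u − w = 8.37224, 2F/√(2b) = 8.37225.)

b = 3.03 N·s/m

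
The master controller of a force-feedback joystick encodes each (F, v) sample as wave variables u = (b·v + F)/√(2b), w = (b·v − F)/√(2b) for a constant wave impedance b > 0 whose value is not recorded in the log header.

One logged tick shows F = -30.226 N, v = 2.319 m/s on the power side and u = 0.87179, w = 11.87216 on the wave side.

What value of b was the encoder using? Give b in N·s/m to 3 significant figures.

b = 15.1 N·s/m

u + w = 12.74395;  u + w = √(2b)·v, so √(2b) = 12.74395/2.319 = 5.49545.
b = (√(2b))²/2 = 30.19998/2 = 15.09999.
(Check via u − w = 2F/√(2b): u − w = -11.00037, 2F/√(2b) = -11.00037.)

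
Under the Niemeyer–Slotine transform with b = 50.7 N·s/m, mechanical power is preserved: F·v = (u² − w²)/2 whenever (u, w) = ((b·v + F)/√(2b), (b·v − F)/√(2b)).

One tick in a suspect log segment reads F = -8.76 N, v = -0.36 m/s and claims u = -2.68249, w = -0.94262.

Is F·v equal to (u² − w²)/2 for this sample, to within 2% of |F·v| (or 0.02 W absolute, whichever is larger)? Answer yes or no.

F·v = (-8.76)×(-0.36) = 3.15360 W.
(u² − w²)/2 = (7.19575 − 0.88853)/2 = 3.15361 W.
|Δ| = 0.00001;  2% of max(1, |F·v|) = 0.06307.

yes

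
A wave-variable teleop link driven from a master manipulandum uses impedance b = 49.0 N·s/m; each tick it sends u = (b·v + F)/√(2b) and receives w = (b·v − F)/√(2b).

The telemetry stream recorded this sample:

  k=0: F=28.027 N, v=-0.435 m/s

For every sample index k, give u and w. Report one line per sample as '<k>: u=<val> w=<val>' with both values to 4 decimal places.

0: u=0.6780 w=-4.9843

k=0: b·v=49.0×(-0.435)=-21.3150; √(2b)=9.8995; u=(-21.3150+28.027)/9.8995=0.6780, w=(-21.3150−28.027)/9.8995=-4.9843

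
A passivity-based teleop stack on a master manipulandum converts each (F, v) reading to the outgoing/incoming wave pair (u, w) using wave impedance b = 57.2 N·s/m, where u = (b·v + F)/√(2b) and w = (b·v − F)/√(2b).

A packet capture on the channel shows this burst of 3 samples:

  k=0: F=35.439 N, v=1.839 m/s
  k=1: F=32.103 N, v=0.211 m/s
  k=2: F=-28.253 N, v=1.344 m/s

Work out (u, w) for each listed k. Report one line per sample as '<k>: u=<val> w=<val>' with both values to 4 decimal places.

0: u=13.1481 w=6.5214
1: u=4.1299 w=-1.8731
2: u=4.5461 w=9.8291

k=0: b·v=57.2×1.839=105.1908; √(2b)=10.6958; u=(105.1908+35.439)/10.6958=13.1481, w=(105.1908−35.439)/10.6958=6.5214
k=1: b·v=57.2×0.211=12.0692; √(2b)=10.6958; u=(12.0692+32.103)/10.6958=4.1299, w=(12.0692−32.103)/10.6958=-1.8731
k=2: b·v=57.2×1.344=76.8768; √(2b)=10.6958; u=(76.8768+(-28.253))/10.6958=4.5461, w=(76.8768−(-28.253))/10.6958=9.8291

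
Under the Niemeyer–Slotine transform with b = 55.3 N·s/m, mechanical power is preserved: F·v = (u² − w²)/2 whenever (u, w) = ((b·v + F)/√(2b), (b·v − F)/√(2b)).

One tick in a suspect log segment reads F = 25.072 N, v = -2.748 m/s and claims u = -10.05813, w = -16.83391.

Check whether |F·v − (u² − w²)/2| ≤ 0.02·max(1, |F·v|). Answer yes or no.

no

F·v = 25.072×(-2.748) = -68.8979 W.
(u² − w²)/2 = (101.1660 − 283.3805)/2 = -91.1073 W.
|Δ| = 22.2094;  2% of max(1, |F·v|) = 1.3780.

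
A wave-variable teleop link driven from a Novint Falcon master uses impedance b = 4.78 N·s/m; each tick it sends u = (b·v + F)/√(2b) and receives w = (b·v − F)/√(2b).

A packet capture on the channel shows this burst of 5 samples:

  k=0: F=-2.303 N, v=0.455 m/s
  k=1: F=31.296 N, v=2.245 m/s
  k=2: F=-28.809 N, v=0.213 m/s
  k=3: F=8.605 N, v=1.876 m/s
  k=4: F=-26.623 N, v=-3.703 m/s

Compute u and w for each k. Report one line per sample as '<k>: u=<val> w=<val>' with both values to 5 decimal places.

k=0: b·v=4.78×0.455=2.17490; √(2b)=3.09192; u=(2.17490+(-2.303))/3.09192=-0.04143, w=(2.17490−(-2.303))/3.09192=1.44826
k=1: b·v=4.78×2.245=10.73110; √(2b)=3.09192; u=(10.73110+31.296)/3.09192=13.59254, w=(10.73110−31.296)/3.09192=-6.65116
k=2: b·v=4.78×0.213=1.01814; √(2b)=3.09192; u=(1.01814+(-28.809))/3.09192=-8.98821, w=(1.01814−(-28.809))/3.09192=9.64679
k=3: b·v=4.78×1.876=8.96728; √(2b)=3.09192; u=(8.96728+8.605)/3.09192=5.68328, w=(8.96728−8.605)/3.09192=0.11717
k=4: b·v=4.78×(-3.703)=-17.70034; √(2b)=3.09192; u=(-17.70034+(-26.623))/3.09192=-14.33519, w=(-17.70034−(-26.623))/3.09192=2.88579

0: u=-0.04143 w=1.44826
1: u=13.59254 w=-6.65116
2: u=-8.98821 w=9.64679
3: u=5.68328 w=0.11717
4: u=-14.33519 w=2.88579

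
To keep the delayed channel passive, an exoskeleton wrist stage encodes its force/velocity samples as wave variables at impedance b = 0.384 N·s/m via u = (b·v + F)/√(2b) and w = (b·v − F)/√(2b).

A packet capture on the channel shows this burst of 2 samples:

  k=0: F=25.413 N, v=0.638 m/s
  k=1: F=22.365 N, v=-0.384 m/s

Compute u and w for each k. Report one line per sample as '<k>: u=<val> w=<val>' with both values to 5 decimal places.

0: u=29.27804 w=-28.71893
1: u=25.35219 w=-25.68871

k=0: b·v=0.384×0.638=0.24499; √(2b)=0.87636; u=(0.24499+25.413)/0.87636=29.27804, w=(0.24499−25.413)/0.87636=-28.71893
k=1: b·v=0.384×(-0.384)=-0.14746; √(2b)=0.87636; u=(-0.14746+22.365)/0.87636=25.35219, w=(-0.14746−22.365)/0.87636=-25.68871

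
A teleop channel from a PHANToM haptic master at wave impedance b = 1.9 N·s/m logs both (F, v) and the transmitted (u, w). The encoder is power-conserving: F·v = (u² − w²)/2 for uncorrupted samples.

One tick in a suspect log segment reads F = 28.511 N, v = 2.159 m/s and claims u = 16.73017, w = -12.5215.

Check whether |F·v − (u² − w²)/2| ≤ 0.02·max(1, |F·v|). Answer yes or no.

F·v = 28.511×2.159 = 61.5552 W.
(u² − w²)/2 = (279.8986 − 156.7880)/2 = 61.5553 W.
|Δ| = 0.0001;  2% of max(1, |F·v|) = 1.2311.

yes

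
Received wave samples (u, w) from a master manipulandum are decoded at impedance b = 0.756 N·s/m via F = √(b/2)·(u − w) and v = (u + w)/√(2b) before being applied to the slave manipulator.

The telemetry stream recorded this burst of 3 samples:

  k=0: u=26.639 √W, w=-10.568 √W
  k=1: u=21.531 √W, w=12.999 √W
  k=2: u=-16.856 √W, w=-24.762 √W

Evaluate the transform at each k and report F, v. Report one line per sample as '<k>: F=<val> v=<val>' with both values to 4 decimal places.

0: F=22.8755 v=13.0697
1: F=5.2456 v=28.0815
2: F=4.8607 v=-33.8458

k=0: u−w=37.2070, u+w=16.0710; √(b/2)=0.6148, √(2b)=1.2296; F=0.6148×37.207=22.8755, v=16.0710/1.2296=13.0697
k=1: u−w=8.5320, u+w=34.5300; √(b/2)=0.6148, √(2b)=1.2296; F=0.6148×8.532=5.2456, v=34.5300/1.2296=28.0815
k=2: u−w=7.9060, u+w=-41.6180; √(b/2)=0.6148, √(2b)=1.2296; F=0.6148×7.906=4.8607, v=-41.6180/1.2296=-33.8458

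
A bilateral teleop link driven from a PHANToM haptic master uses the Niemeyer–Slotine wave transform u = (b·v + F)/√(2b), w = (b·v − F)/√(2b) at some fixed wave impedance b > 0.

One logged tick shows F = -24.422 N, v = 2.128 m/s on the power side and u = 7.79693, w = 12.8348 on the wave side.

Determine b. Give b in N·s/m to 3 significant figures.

u + w = 20.6317;  u + w = √(2b)·v, so √(2b) = 20.6317/2.128 = 9.6954.
b = (√(2b))²/2 = 94.0000/2 = 47.0000.
(Check via u − w = 2F/√(2b): u − w = -5.0379, 2F/√(2b) = -5.0379.)

b = 47 N·s/m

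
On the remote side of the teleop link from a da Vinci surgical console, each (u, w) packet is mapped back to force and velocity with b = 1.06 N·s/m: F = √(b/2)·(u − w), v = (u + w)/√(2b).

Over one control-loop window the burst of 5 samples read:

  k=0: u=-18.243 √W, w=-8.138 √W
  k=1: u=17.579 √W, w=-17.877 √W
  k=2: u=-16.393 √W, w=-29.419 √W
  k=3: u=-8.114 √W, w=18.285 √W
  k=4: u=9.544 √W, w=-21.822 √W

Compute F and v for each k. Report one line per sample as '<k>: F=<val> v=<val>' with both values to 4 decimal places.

0: F=-7.3566 v=-18.1185
1: F=25.8124 v=-0.2047
2: F=9.4831 v=-31.4638
3: F=-19.2188 v=6.9855
4: F=22.8348 v=-8.4326

k=0: u−w=-10.1050, u+w=-26.3810; √(b/2)=0.7280, √(2b)=1.4560; F=0.7280×(-10.105)=-7.3566, v=-26.3810/1.4560=-18.1185
k=1: u−w=35.4560, u+w=-0.2980; √(b/2)=0.7280, √(2b)=1.4560; F=0.7280×35.456=25.8124, v=-0.2980/1.4560=-0.2047
k=2: u−w=13.0260, u+w=-45.8120; √(b/2)=0.7280, √(2b)=1.4560; F=0.7280×13.026=9.4831, v=-45.8120/1.4560=-31.4638
k=3: u−w=-26.3990, u+w=10.1710; √(b/2)=0.7280, √(2b)=1.4560; F=0.7280×(-26.399)=-19.2188, v=10.1710/1.4560=6.9855
k=4: u−w=31.3660, u+w=-12.2780; √(b/2)=0.7280, √(2b)=1.4560; F=0.7280×31.366=22.8348, v=-12.2780/1.4560=-8.4326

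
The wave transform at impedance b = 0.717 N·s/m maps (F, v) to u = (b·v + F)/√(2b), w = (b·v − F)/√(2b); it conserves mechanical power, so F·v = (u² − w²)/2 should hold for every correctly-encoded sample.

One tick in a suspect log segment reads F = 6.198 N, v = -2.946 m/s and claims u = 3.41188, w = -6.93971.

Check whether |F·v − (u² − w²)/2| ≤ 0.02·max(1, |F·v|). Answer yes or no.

F·v = 6.198×(-2.946) = -18.2593 W.
(u² − w²)/2 = (11.6409 − 48.1596)/2 = -18.2593 W.
|Δ| = 0.0000;  2% of max(1, |F·v|) = 0.3652.

yes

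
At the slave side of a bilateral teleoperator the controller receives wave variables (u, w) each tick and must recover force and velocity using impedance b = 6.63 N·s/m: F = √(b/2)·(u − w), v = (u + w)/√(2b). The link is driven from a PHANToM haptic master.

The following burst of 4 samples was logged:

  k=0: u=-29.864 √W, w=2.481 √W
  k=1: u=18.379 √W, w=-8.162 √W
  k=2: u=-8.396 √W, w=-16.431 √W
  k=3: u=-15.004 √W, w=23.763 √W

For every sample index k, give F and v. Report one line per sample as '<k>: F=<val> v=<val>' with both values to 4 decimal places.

0: F=-58.8910 v=-7.5199
1: F=48.3236 v=2.8058
2: F=14.6294 v=-6.8179
3: F=-70.5836 v=2.4054

k=0: u−w=-32.3450, u+w=-27.3830; √(b/2)=1.8207, √(2b)=3.6414; F=1.8207×(-32.345)=-58.8910, v=-27.3830/3.6414=-7.5199
k=1: u−w=26.5410, u+w=10.2170; √(b/2)=1.8207, √(2b)=3.6414; F=1.8207×26.541=48.3236, v=10.2170/3.6414=2.8058
k=2: u−w=8.0350, u+w=-24.8270; √(b/2)=1.8207, √(2b)=3.6414; F=1.8207×8.035=14.6294, v=-24.8270/3.6414=-6.8179
k=3: u−w=-38.7670, u+w=8.7590; √(b/2)=1.8207, √(2b)=3.6414; F=1.8207×(-38.767)=-70.5836, v=8.7590/3.6414=2.4054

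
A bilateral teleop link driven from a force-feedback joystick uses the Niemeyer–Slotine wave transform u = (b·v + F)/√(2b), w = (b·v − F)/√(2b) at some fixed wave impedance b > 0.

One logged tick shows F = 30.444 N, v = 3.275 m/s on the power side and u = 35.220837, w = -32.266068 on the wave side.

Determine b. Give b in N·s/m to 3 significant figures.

b = 0.407 N·s/m

u + w = 2.954769;  u + w = √(2b)·v, so √(2b) = 2.954769/3.275 = 0.902220.
b = (√(2b))²/2 = 0.814000/2 = 0.407000.
(Check via u − w = 2F/√(2b): u − w = 67.486905, 2F/√(2b) = 67.486900.)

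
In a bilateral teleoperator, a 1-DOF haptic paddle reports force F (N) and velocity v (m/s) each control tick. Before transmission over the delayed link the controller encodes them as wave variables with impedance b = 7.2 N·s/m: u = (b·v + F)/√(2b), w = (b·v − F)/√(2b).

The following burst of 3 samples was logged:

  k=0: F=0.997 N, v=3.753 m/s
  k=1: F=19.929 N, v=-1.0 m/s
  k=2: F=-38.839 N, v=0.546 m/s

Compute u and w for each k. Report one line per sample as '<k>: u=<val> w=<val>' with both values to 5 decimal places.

0: u=7.38355 w=6.85808
1: u=3.35439 w=-7.14912
2: u=-9.19901 w=11.27094

k=0: b·v=7.2×3.753=27.02160; √(2b)=3.79473; u=(27.02160+0.997)/3.79473=7.38355, w=(27.02160−0.997)/3.79473=6.85808
k=1: b·v=7.2×(-1.0)=-7.20000; √(2b)=3.79473; u=(-7.20000+19.929)/3.79473=3.35439, w=(-7.20000−19.929)/3.79473=-7.14912
k=2: b·v=7.2×0.546=3.93120; √(2b)=3.79473; u=(3.93120+(-38.839))/3.79473=-9.19901, w=(3.93120−(-38.839))/3.79473=11.27094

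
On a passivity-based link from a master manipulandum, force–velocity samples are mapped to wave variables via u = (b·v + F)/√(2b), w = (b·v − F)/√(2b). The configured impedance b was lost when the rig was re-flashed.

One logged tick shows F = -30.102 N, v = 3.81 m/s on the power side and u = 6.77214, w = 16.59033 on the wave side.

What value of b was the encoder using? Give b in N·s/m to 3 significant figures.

b = 18.8 N·s/m

u + w = 23.3625;  u + w = √(2b)·v, so √(2b) = 23.3625/3.81 = 6.1319.
b = (√(2b))²/2 = 37.6000/2 = 18.8000.
(Check via u − w = 2F/√(2b): u − w = -9.8182, 2F/√(2b) = -9.8182.)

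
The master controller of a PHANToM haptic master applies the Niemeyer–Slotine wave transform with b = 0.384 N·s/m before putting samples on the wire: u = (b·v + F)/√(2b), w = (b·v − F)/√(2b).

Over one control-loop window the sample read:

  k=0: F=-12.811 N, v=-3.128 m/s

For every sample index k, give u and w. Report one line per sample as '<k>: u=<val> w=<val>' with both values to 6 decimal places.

k=0: b·v=0.384×(-3.128)=-1.201152; √(2b)=0.876356; u=(-1.201152+(-12.811))/0.876356=-15.989108, w=(-1.201152−(-12.811))/0.876356=13.247866

0: u=-15.989108 w=13.247866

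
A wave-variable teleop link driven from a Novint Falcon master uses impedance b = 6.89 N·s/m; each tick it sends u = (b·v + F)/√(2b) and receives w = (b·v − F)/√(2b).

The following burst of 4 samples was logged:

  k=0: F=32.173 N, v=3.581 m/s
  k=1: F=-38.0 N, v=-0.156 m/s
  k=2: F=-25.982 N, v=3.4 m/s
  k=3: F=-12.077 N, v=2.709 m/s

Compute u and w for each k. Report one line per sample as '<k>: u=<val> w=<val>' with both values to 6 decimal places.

0: u=15.313554 w=-2.020372
1: u=-10.526224 w=9.947130
2: u=-0.688551 w=13.309835
3: u=1.774719 w=8.281474

k=0: b·v=6.89×3.581=24.673090; √(2b)=3.712142; u=(24.673090+32.173)/3.712142=15.313554, w=(24.673090−32.173)/3.712142=-2.020372
k=1: b·v=6.89×(-0.156)=-1.074840; √(2b)=3.712142; u=(-1.074840+(-38.0))/3.712142=-10.526224, w=(-1.074840−(-38.0))/3.712142=9.947130
k=2: b·v=6.89×3.4=23.426000; √(2b)=3.712142; u=(23.426000+(-25.982))/3.712142=-0.688551, w=(23.426000−(-25.982))/3.712142=13.309835
k=3: b·v=6.89×2.709=18.665010; √(2b)=3.712142; u=(18.665010+(-12.077))/3.712142=1.774719, w=(18.665010−(-12.077))/3.712142=8.281474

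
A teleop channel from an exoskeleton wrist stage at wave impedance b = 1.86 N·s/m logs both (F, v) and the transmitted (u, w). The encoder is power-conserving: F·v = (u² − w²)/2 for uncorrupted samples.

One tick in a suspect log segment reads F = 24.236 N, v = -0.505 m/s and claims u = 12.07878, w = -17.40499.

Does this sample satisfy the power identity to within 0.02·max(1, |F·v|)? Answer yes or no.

F·v = 24.236×(-0.505) = -12.2392 W.
(u² − w²)/2 = (145.8969 − 302.9337)/2 = -78.5184 W.
|Δ| = 66.2792;  2% of max(1, |F·v|) = 0.2448.

no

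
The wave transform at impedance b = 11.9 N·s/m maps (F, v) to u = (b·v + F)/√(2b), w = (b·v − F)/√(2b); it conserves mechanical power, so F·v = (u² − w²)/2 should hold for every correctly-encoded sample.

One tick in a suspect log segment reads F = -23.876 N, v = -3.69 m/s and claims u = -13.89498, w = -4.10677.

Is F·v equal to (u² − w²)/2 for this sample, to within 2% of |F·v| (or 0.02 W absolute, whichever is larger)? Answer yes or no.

yes

F·v = (-23.876)×(-3.69) = 88.10244 W.
(u² − w²)/2 = (193.07047 − 16.86556)/2 = 88.10245 W.
|Δ| = 0.00001;  2% of max(1, |F·v|) = 1.76205.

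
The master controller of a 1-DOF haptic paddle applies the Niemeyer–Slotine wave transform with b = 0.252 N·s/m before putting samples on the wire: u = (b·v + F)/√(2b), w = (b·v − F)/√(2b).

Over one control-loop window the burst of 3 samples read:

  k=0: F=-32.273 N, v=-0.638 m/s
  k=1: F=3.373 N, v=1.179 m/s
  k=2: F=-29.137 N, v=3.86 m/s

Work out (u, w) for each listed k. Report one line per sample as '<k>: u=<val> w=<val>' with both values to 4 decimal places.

0: u=-45.6859 w=45.2330
1: u=5.1697 w=-4.3327
2: u=-39.6719 w=42.4123

k=0: b·v=0.252×(-0.638)=-0.1608; √(2b)=0.7099; u=(-0.1608+(-32.273))/0.7099=-45.6859, w=(-0.1608−(-32.273))/0.7099=45.2330
k=1: b·v=0.252×1.179=0.2971; √(2b)=0.7099; u=(0.2971+3.373)/0.7099=5.1697, w=(0.2971−3.373)/0.7099=-4.3327
k=2: b·v=0.252×3.86=0.9727; √(2b)=0.7099; u=(0.9727+(-29.137))/0.7099=-39.6719, w=(0.9727−(-29.137))/0.7099=42.4123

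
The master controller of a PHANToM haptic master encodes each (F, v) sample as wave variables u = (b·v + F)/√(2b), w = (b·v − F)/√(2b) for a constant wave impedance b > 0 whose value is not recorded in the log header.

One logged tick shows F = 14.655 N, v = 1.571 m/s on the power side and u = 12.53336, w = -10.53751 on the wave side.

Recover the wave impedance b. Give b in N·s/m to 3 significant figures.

u + w = 1.9959;  u + w = √(2b)·v, so √(2b) = 1.9959/1.571 = 1.2704.
b = (√(2b))²/2 = 1.6140/2 = 0.8070.
(Check via u − w = 2F/√(2b): u − w = 23.0709, 2F/√(2b) = 23.0709.)

b = 0.807 N·s/m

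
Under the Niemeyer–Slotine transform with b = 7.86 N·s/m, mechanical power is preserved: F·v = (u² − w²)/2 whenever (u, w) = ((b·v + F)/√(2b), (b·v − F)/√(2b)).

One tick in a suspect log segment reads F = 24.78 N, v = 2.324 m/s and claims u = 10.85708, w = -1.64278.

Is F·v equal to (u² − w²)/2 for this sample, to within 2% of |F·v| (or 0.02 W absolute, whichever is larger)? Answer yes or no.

yes

F·v = 24.78×2.324 = 57.58872 W.
(u² − w²)/2 = (117.87619 − 2.69873)/2 = 57.58873 W.
|Δ| = 0.00001;  2% of max(1, |F·v|) = 1.15177.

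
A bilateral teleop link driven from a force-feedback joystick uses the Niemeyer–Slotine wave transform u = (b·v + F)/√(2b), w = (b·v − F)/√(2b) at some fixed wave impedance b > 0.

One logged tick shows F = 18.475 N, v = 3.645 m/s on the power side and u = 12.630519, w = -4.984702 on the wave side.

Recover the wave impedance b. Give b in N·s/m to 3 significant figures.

b = 2.2 N·s/m

u + w = 7.645817;  u + w = √(2b)·v, so √(2b) = 7.645817/3.645 = 2.097618.
b = (√(2b))²/2 = 4.400001/2 = 2.200000.
(Check via u − w = 2F/√(2b): u − w = 17.615221, 2F/√(2b) = 17.615220.)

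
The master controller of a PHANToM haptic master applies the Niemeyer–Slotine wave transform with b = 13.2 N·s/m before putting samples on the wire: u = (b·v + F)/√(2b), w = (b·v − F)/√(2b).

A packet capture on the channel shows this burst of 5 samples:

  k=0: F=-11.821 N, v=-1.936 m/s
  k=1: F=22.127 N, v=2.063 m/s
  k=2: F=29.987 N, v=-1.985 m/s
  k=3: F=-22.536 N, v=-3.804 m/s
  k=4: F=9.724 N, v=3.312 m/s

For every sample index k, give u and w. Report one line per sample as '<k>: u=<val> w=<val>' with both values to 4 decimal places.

0: u=-7.2743 w=-2.6730
1: u=9.6064 w=0.9935
2: u=0.7367 w=-10.9358
3: u=-14.1587 w=-5.3866
4: u=10.4012 w=6.6162

k=0: b·v=13.2×(-1.936)=-25.5552; √(2b)=5.1381; u=(-25.5552+(-11.821))/5.1381=-7.2743, w=(-25.5552−(-11.821))/5.1381=-2.6730
k=1: b·v=13.2×2.063=27.2316; √(2b)=5.1381; u=(27.2316+22.127)/5.1381=9.6064, w=(27.2316−22.127)/5.1381=0.9935
k=2: b·v=13.2×(-1.985)=-26.2020; √(2b)=5.1381; u=(-26.2020+29.987)/5.1381=0.7367, w=(-26.2020−29.987)/5.1381=-10.9358
k=3: b·v=13.2×(-3.804)=-50.2128; √(2b)=5.1381; u=(-50.2128+(-22.536))/5.1381=-14.1587, w=(-50.2128−(-22.536))/5.1381=-5.3866
k=4: b·v=13.2×3.312=43.7184; √(2b)=5.1381; u=(43.7184+9.724)/5.1381=10.4012, w=(43.7184−9.724)/5.1381=6.6162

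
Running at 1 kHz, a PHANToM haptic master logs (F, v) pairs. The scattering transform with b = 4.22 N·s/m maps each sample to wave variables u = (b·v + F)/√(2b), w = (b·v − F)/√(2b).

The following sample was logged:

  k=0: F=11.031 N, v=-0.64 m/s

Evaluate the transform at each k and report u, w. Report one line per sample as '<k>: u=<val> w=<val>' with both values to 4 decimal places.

k=0: b·v=4.22×(-0.64)=-2.7008; √(2b)=2.9052; u=(-2.7008+11.031)/2.9052=2.8674, w=(-2.7008−11.031)/2.9052=-4.7267

0: u=2.8674 w=-4.7267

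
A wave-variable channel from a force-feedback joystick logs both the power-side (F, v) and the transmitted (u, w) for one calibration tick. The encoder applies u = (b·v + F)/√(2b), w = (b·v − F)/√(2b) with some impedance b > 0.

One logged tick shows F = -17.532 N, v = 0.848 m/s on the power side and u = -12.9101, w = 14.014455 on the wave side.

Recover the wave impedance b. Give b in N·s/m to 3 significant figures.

u + w = 1.104355;  u + w = √(2b)·v, so √(2b) = 1.104355/0.848 = 1.302305.
b = (√(2b))²/2 = 1.695999/2 = 0.848000.
(Check via u − w = 2F/√(2b): u − w = -26.924555, 2F/√(2b) = -26.924560.)

b = 0.848 N·s/m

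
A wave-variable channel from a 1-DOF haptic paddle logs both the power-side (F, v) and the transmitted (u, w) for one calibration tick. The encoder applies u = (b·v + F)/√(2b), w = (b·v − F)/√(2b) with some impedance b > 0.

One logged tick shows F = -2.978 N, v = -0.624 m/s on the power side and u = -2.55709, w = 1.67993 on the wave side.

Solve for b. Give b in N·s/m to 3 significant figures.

b = 0.988 N·s/m

u + w = -0.87716;  u + w = √(2b)·v, so √(2b) = -0.87716/(-0.624) = 1.40571.
b = (√(2b))²/2 = 1.97601/2 = 0.98800.
(Check via u − w = 2F/√(2b): u − w = -4.23702, 2F/√(2b) = -4.23702.)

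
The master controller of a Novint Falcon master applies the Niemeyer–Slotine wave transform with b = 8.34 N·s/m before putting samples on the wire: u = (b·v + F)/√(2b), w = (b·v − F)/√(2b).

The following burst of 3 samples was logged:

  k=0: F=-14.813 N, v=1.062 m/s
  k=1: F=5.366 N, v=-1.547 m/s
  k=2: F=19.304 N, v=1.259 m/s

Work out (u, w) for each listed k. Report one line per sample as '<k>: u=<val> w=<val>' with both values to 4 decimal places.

k=0: b·v=8.34×1.062=8.8571; √(2b)=4.0841; u=(8.8571+(-14.813))/4.0841=-1.4583, w=(8.8571−(-14.813))/4.0841=5.7956
k=1: b·v=8.34×(-1.547)=-12.9020; √(2b)=4.0841; u=(-12.9020+5.366)/4.0841=-1.8452, w=(-12.9020−5.366)/4.0841=-4.4729
k=2: b·v=8.34×1.259=10.5001; √(2b)=4.0841; u=(10.5001+19.304)/4.0841=7.2976, w=(10.5001−19.304)/4.0841=-2.1557

0: u=-1.4583 w=5.7956
1: u=-1.8452 w=-4.4729
2: u=7.2976 w=-2.1557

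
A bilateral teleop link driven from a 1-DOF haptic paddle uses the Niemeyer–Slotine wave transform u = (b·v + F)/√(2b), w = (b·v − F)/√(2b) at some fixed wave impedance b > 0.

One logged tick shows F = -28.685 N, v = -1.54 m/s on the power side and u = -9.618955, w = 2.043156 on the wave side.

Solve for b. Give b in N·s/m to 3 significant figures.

u + w = -7.575799;  u + w = √(2b)·v, so √(2b) = -7.575799/(-1.54) = 4.919350.
b = (√(2b))²/2 = 24.200004/2 = 12.100002.
(Check via u − w = 2F/√(2b): u − w = -11.662111, 2F/√(2b) = -11.662110.)

b = 12.1 N·s/m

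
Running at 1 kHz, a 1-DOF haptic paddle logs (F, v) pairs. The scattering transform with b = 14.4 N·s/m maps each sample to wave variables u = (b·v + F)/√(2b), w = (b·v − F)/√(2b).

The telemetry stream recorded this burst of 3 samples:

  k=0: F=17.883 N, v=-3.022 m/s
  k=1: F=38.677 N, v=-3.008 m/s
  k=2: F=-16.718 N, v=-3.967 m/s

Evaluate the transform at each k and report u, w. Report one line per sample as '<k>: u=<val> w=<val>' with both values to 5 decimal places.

k=0: b·v=14.4×(-3.022)=-43.51680; √(2b)=5.36656; u=(-43.51680+17.883)/5.36656=-4.77658, w=(-43.51680−17.883)/5.36656=-11.44118
k=1: b·v=14.4×(-3.008)=-43.31520; √(2b)=5.36656; u=(-43.31520+38.677)/5.36656=-0.86428, w=(-43.31520−38.677)/5.36656=-15.27834
k=2: b·v=14.4×(-3.967)=-57.12480; √(2b)=5.36656; u=(-57.12480+(-16.718))/5.36656=-13.75979, w=(-57.12480−(-16.718))/5.36656=-7.52936

0: u=-4.77658 w=-11.44118
1: u=-0.86428 w=-15.27834
2: u=-13.75979 w=-7.52936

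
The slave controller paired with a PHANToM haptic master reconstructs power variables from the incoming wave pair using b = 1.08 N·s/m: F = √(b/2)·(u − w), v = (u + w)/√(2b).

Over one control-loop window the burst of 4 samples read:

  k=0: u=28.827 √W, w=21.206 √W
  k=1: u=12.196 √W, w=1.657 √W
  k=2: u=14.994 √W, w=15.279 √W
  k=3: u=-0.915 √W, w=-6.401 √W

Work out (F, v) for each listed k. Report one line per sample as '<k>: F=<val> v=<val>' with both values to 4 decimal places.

0: F=5.6003 v=34.0431
1: F=7.7446 v=9.4258
2: F=-0.2094 v=20.5982
3: F=4.0314 v=-4.9779

k=0: u−w=7.6210, u+w=50.0330; √(b/2)=0.7348, √(2b)=1.4697; F=0.7348×7.621=5.6003, v=50.0330/1.4697=34.0431
k=1: u−w=10.5390, u+w=13.8530; √(b/2)=0.7348, √(2b)=1.4697; F=0.7348×10.539=7.7446, v=13.8530/1.4697=9.4258
k=2: u−w=-0.2850, u+w=30.2730; √(b/2)=0.7348, √(2b)=1.4697; F=0.7348×(-0.285)=-0.2094, v=30.2730/1.4697=20.5982
k=3: u−w=5.4860, u+w=-7.3160; √(b/2)=0.7348, √(2b)=1.4697; F=0.7348×5.486=4.0314, v=-7.3160/1.4697=-4.9779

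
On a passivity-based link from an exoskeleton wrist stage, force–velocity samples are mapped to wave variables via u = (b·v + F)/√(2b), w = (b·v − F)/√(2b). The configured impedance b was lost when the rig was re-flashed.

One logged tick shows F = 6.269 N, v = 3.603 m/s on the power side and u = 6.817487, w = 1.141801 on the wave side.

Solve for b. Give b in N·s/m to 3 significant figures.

u + w = 7.959288;  u + w = √(2b)·v, so √(2b) = 7.959288/3.603 = 2.209072.
b = (√(2b))²/2 = 4.880001/2 = 2.440001.
(Check via u − w = 2F/√(2b): u − w = 5.675686, 2F/√(2b) = 5.675685.)

b = 2.44 N·s/m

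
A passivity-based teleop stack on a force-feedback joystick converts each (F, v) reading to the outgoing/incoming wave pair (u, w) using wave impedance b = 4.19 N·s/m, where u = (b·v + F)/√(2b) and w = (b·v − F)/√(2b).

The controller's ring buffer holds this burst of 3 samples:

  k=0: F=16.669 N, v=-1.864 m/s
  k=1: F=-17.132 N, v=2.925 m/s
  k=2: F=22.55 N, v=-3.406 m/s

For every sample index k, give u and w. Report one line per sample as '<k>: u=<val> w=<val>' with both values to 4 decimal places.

0: u=3.0602 w=-8.4562
1: u=-1.6845 w=10.1518
2: u=2.8599 w=-12.7197

k=0: b·v=4.19×(-1.864)=-7.8102; √(2b)=2.8948; u=(-7.8102+16.669)/2.8948=3.0602, w=(-7.8102−16.669)/2.8948=-8.4562
k=1: b·v=4.19×2.925=12.2558; √(2b)=2.8948; u=(12.2558+(-17.132))/2.8948=-1.6845, w=(12.2558−(-17.132))/2.8948=10.1518
k=2: b·v=4.19×(-3.406)=-14.2711; √(2b)=2.8948; u=(-14.2711+22.55)/2.8948=2.8599, w=(-14.2711−22.55)/2.8948=-12.7197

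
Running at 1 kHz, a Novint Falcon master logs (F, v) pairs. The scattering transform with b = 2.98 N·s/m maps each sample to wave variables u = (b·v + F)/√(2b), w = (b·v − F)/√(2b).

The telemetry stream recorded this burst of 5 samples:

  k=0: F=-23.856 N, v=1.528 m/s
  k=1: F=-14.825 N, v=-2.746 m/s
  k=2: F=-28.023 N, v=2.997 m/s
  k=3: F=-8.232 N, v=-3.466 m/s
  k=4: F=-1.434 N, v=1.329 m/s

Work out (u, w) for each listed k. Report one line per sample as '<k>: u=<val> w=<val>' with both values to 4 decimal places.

0: u=-7.9066 w=11.6370
1: u=-9.4245 w=2.7206
2: u=-7.8204 w=15.1370
3: u=-7.6028 w=-0.8588
4: u=1.0349 w=2.2096

k=0: b·v=2.98×1.528=4.5534; √(2b)=2.4413; u=(4.5534+(-23.856))/2.4413=-7.9066, w=(4.5534−(-23.856))/2.4413=11.6370
k=1: b·v=2.98×(-2.746)=-8.1831; √(2b)=2.4413; u=(-8.1831+(-14.825))/2.4413=-9.4245, w=(-8.1831−(-14.825))/2.4413=2.7206
k=2: b·v=2.98×2.997=8.9311; √(2b)=2.4413; u=(8.9311+(-28.023))/2.4413=-7.8204, w=(8.9311−(-28.023))/2.4413=15.1370
k=3: b·v=2.98×(-3.466)=-10.3287; √(2b)=2.4413; u=(-10.3287+(-8.232))/2.4413=-7.6028, w=(-10.3287−(-8.232))/2.4413=-0.8588
k=4: b·v=2.98×1.329=3.9604; √(2b)=2.4413; u=(3.9604+(-1.434))/2.4413=1.0349, w=(3.9604−(-1.434))/2.4413=2.2096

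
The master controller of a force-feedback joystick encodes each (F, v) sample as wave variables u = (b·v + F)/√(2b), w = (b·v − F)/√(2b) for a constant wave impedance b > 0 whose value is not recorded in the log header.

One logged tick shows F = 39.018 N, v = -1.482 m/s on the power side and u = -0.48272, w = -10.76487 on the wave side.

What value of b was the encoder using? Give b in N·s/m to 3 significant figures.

u + w = -11.24759;  u + w = √(2b)·v, so √(2b) = -11.24759/(-1.482) = 7.58947.
b = (√(2b))²/2 = 57.60001/2 = 28.80000.
(Check via u − w = 2F/√(2b): u − w = 10.28215, 2F/√(2b) = 10.28215.)

b = 28.8 N·s/m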